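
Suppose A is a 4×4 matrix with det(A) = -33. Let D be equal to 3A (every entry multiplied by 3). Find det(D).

For a 4×4 matrix, det(3A) = 3^4·det(A) = 81·det(A).
det(D) = (81)·(-33) = -2673

-2673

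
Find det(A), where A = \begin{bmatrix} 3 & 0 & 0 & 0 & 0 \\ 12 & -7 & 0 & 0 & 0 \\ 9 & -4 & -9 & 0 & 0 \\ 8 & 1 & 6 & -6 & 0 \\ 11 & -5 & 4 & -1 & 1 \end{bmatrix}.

-1134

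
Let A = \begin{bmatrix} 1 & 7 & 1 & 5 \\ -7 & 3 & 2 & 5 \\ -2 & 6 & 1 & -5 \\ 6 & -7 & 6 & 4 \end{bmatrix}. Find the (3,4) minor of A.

Delete row 3 and column 4; the remaining 3×3 submatrix is [1 7 1; -7 3 2; 6 -7 6].
Its determinant is 441.

441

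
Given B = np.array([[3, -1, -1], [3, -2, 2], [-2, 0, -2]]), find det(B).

det(B) = 14

Expand along column 2:
  − (-1) · |3 2; -2 -2| = −(-1)·(-6 − (-4)) = -2
  + (-2) · |3 -1; -2 -2| = (-2)·(-6 − 2) = 16
Sum: (-2) + (16) = 14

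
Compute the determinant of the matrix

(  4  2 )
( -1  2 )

det = 4·2 − 2·(-1) = 8 − (-2) = 10

The determinant is 10.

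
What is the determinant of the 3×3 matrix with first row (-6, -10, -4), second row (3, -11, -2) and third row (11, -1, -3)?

Expand along row 1:
  + (-6) · |-11 -2; -1 -3| = (-6)·(33 − 2) = -186
  − (-10) · |3 -2; 11 -3| = −(-10)·(-9 − (-22)) = 130
  + (-4) · |3 -11; 11 -1| = (-4)·(-3 − (-121)) = -472
Sum: (-186) + (130) + (-472) = -528

-528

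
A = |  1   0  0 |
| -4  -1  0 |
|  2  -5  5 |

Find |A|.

A is lower triangular, so det(A) is the product of the diagonal entries:
det = (1) · (-1) · (5) = -5

The determinant is -5.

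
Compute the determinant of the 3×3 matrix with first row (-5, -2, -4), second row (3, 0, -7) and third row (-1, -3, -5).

97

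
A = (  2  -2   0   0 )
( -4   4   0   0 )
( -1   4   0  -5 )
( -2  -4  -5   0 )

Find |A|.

|A| = 0

A is block lower-triangular with a 2×2 block and a 2×2 block on the diagonal, so its determinant equals the product of the determinants of the diagonal blocks.
det of the 2×2 block = 0
det of the 2×2 block = -25
det = (0)·(-25) = 0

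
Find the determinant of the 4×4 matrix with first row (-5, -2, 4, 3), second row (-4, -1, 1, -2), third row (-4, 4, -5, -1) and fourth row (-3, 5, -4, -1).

Expand along row 1:
  + (-5) · M_11   where M_11 = det([-1 1 -2; 4 -5 -1; 5 -4 -1]) = -20
  − (-2) · M_12   where M_12 = det([-4 1 -2; -4 -5 -1; -3 -4 -1]) = -7
  + (4) · M_13   where M_13 = det([-4 -1 -2; -4 4 -1; -3 5 -1]) = 13
  − (3) · M_14   where M_14 = det([-4 -1 1; -4 4 -5; -3 5 -4]) = -43
det = (+1)·(-5)·(-20) + (-1)·(-2)·(-7) + (+1)·(4)·(13) + (-1)·(3)·(-43) = 267

267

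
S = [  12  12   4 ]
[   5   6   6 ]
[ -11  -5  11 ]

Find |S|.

det(S) = -136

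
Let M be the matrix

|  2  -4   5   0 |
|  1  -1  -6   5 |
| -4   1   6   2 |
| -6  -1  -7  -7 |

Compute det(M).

Expand along row 1 (it has 1 zero):
  + (2) · M_11   where M_11 = det([-1 -6 5; 1 6 2; -1 -7 -7]) = -7
  − (-4) · M_12   where M_12 = det([1 -6 5; -4 6 2; -6 -7 -7]) = 532
  + (5) · M_13   where M_13 = det([1 -1 5; -4 1 2; -6 -1 -7]) = 85
det = (+1)·(2)·(-7) + (-1)·(-4)·(532) + (+1)·(5)·(85) = 2539

det(M) = 2539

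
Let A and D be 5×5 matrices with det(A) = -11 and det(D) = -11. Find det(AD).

det(AD) = det(A)·det(D) = (-11)·(-11) = 121

The determinant is 121.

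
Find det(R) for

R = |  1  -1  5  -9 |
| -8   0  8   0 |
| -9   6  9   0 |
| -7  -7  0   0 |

Expand along column 4 (it has 3 zeros):
  − (-9) · M_14   where M_14 = det([-8 0 8; -9 6 9; -7 -7 0]) = 336
det = (-1)·(-9)·(336) = 3024

|R| = 3024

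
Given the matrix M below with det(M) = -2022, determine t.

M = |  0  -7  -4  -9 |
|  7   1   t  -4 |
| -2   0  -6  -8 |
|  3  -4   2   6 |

t = 7

Expanding along the column containing t, det(M) is linear in t: det(M) = (-12)·t + (-1938).
Set (-12)·t + (-1938) = -2022  ⇒  (-12)·t = -84  ⇒  t = 7.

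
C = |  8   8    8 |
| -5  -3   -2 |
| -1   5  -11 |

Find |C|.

Expand along column 1:
  + 8 · |-3 -2; 5 -11| = 8·(33 − (-10)) = 344
  − (-5) · |8 8; 5 -11| = −(-5)·(-88 − 40) = -640
  + (-1) · |8 8; -3 -2| = (-1)·(-16 − (-24)) = -8
Sum: (344) + (-640) + (-8) = -304

|C| = -304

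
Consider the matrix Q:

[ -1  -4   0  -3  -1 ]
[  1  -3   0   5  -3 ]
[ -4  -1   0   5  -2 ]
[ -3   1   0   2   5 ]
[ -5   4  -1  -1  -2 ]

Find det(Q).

Expand along column 3 (it has 4 zeros):
  + (-1) · M_53   where M_53 = det([-1 -4 -3 -1; 1 -3 5 -3; -4 -1 5 -2; -3 1 2 5]) = 762
det = (+1)·(-1)·(762) = -762

-762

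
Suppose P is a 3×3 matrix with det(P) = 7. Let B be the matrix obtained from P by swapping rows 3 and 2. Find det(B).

det(B) = -7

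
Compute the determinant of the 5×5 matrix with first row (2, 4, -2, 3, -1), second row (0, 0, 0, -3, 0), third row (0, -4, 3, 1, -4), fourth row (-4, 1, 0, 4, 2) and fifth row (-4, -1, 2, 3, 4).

The determinant is 372.

Expand along row 2 (it has 4 zeros):
  + (-3) · M_24   where M_24 = det([2 4 -2 -1; 0 -4 3 -4; -4 1 0 2; -4 -1 2 4]) = -124
det = (+1)·(-3)·(-124) = 372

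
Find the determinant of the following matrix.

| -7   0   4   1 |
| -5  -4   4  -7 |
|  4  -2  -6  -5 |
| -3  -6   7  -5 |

Expand along row 1 (it has 1 zero):
  + (-7) · M_11   where M_11 = det([-4 4 -7; -2 -6 -5; -6 7 -5]) = 170
  + (4) · M_13   where M_13 = det([-5 -4 -7; 4 -2 -5; -3 -6 -5]) = 170
  − (1) · M_14   where M_14 = det([-5 -4 4; 4 -2 -6; -3 -6 7]) = 170
det = (+1)·(-7)·(170) + (+1)·(4)·(170) + (-1)·(1)·(170) = -680

The determinant is -680.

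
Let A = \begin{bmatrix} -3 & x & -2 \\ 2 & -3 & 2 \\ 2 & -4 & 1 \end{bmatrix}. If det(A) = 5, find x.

Expanding along the column containing x, det(A) is linear in x: det(A) = (2)·x + (-11).
Set (2)·x + (-11) = 5  ⇒  (2)·x = 16  ⇒  x = 8.

x = 8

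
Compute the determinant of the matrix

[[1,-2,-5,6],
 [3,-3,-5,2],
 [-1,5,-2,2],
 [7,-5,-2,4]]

-726

Expand along row 1:
  + (1) · M_11   where M_11 = det([-3 -5 2; 5 -2 2; -5 -2 4]) = 122
  − (-2) · M_12   where M_12 = det([3 -5 2; -1 -2 2; 7 -2 4]) = -70
  + (-5) · M_13   where M_13 = det([3 -3 2; -1 5 2; 7 -5 4]) = -24
  − (6) · M_14   where M_14 = det([3 -3 -5; -1 5 -2; 7 -5 -2]) = 138
det = (+1)·(1)·(122) + (-1)·(-2)·(-70) + (+1)·(-5)·(-24) + (-1)·(6)·(138) = -726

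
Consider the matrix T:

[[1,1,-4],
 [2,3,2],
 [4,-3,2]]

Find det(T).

88

Expand along column 1:
  + 1 · |3 2; -3 2| = 1·(6 − (-6)) = 12
  − 2 · |1 -4; -3 2| = −2·(2 − 12) = 20
  + 4 · |1 -4; 3 2| = 4·(2 − (-12)) = 56
Sum: (12) + (20) + (56) = 88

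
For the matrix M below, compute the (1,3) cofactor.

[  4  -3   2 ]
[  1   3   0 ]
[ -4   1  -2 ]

The cofactor is 13.

Delete row 1 and column 3; the remaining 2×2 submatrix is [1 3; -4 1].
Its determinant is 1·1 − 3·(-4) = 13.
The cofactor carries sign (−1)^(1+3) = +1, so C_{1,3} = +(13) = 13.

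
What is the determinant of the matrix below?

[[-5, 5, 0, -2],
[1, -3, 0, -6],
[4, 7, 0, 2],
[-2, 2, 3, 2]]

The determinant is 1044.

Expand along column 3 (it has 3 zeros):
  − (3) · M_43   where M_43 = det([-5 5 -2; 1 -3 -6; 4 7 2]) = -348
det = (-1)·(3)·(-348) = 1044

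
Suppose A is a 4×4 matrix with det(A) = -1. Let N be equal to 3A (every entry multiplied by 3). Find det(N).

For a 4×4 matrix, det(3A) = 3^4·det(A) = 81·det(A).
det(N) = (81)·(-1) = -81

det(N) = -81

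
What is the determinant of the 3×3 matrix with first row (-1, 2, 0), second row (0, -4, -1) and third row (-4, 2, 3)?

18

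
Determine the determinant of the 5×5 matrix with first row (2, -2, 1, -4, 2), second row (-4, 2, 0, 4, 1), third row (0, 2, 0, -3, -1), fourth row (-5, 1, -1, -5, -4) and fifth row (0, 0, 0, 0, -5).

-630

Expand along row 5 (it has 4 zeros):
  + (-5) · M_55   where M_55 = det([2 -2 1 -4; -4 2 0 4; 0 2 0 -3; -5 1 -1 -5]) = 126
det = (+1)·(-5)·(126) = -630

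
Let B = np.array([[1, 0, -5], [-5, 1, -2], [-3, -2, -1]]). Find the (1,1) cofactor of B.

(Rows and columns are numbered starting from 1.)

Delete row 1 and column 1; the remaining 2×2 submatrix is [1 -2; -2 -1].
Its determinant is 1·(-1) − (-2)·(-2) = -5.
The cofactor carries sign (−1)^(1+1) = +1, so C_{1,1} = +(-5) = -5.

-5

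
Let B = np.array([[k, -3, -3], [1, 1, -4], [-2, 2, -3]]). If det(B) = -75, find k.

Expanding along the row containing k, det(B) is linear in k: det(B) = (5)·k + (-45).
Set (5)·k + (-45) = -75  ⇒  (5)·k = -30  ⇒  k = -6.

-6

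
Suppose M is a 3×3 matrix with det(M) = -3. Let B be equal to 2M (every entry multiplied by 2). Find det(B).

-24

For a 3×3 matrix, det(2M) = 2^3·det(M) = 8·det(M).
det(B) = (8)·(-3) = -24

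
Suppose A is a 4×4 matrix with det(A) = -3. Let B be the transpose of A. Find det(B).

-3

det(Aᵀ) = det(A).
det(B) = (1)·(-3) = -3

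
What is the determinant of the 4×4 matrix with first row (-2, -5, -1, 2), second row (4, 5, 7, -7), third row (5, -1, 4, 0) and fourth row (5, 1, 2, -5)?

Expand along row 3 (it has 1 zero):
  + (5) · M_31   where M_31 = det([-5 -1 2; 5 7 -7; 1 2 -5]) = 93
  − (-1) · M_32   where M_32 = det([-2 -1 2; 4 7 -7; 5 2 -5]) = 3
  + (4) · M_33   where M_33 = det([-2 -5 2; 4 5 -7; 5 1 -5]) = 69
det = (+1)·(5)·(93) + (-1)·(-1)·(3) + (+1)·(4)·(69) = 744

The determinant is 744.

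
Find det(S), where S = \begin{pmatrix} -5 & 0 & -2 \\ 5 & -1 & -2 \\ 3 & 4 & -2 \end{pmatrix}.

Expand along row 1:
  + (-5) · |-1 -2; 4 -2| = (-5)·(2 − (-8)) = -50
  + (-2) · |5 -1; 3 4| = (-2)·(20 − (-3)) = -46
Sum: (-50) + (-46) = -96

-96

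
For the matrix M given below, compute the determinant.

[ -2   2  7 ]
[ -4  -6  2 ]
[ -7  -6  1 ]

Expand along row 1:
  + (-2) · |-6 2; -6 1| = (-2)·(-6 − (-12)) = -12
  − 2 · |-4 2; -7 1| = −2·(-4 − (-14)) = -20
  + 7 · |-4 -6; -7 -6| = 7·(24 − 42) = -126
Sum: (-12) + (-20) + (-126) = -158

det(M) = -158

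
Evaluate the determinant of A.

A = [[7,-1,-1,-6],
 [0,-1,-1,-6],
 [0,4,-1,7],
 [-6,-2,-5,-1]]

Expand along column 1 (it has 2 zeros):
  + (7) · M_11   where M_11 = det([-1 -1 -6; 4 -1 7; -2 -5 -1]) = 106
  − (-6) · M_41   where M_41 = det([-1 -1 -6; -1 -1 -6; 4 -1 7]) = 0
det = (+1)·(7)·(106) + (-1)·(-6)·(0) = 742

The determinant is 742.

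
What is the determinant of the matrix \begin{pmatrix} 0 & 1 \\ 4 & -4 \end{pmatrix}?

The determinant is -4.

det = 0·(-4) − 1·4 = 0 − 4 = -4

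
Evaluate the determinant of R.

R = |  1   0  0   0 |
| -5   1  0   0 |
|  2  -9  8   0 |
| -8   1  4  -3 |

-24

R is lower triangular, so det(R) is the product of the diagonal entries:
det = (1) · (1) · (8) · (-3) = -24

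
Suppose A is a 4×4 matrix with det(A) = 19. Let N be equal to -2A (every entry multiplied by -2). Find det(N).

det(N) = 304

For a 4×4 matrix, det(-2A) = (-2)^4·det(A) = 16·det(A).
det(N) = (16)·(19) = 304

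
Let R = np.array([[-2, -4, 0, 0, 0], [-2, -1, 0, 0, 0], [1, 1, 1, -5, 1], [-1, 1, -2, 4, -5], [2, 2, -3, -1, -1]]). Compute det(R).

|R| = 360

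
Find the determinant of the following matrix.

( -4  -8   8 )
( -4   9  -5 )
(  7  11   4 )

Expand along column 1:
  + (-4) · |9 -5; 11 4| = (-4)·(36 − (-55)) = -364
  − (-4) · |-8 8; 11 4| = −(-4)·(-32 − 88) = -480
  + 7 · |-8 8; 9 -5| = 7·(40 − 72) = -224
Sum: (-364) + (-480) + (-224) = -1068

-1068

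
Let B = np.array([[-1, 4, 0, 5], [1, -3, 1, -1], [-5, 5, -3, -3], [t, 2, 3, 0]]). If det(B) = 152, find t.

6

Expanding along the row containing t, det(B) is linear in t: det(B) = (4)·t + (128).
Set (4)·t + (128) = 152  ⇒  (4)·t = 24  ⇒  t = 6.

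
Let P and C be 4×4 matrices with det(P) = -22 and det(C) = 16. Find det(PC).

|PC| = -352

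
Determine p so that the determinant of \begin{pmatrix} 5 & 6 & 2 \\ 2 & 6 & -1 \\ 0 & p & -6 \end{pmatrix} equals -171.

Expanding along the column containing p, det(B) is linear in p: det(B) = (9)·p + (-108).
Set (9)·p + (-108) = -171  ⇒  (9)·p = -63  ⇒  p = -7.

p = -7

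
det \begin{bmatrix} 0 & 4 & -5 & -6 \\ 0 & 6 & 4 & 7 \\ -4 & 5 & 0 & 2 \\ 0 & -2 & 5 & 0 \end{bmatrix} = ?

The determinant is 1192.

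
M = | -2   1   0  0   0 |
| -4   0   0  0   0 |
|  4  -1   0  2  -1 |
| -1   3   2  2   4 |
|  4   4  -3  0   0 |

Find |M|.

-120

M is block lower-triangular with a 2×2 block and a 3×3 block on the diagonal, so its determinant equals the product of the determinants of the diagonal blocks.
det of the 2×2 block = 4
det of the 3×3 block = -30
det = (4)·(-30) = -120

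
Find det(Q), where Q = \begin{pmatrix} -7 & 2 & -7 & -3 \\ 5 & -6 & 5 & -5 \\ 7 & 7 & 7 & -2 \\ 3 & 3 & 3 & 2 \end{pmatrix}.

Expand along row 1:
  + (-7) · M_11   where M_11 = det([-6 5 -5; 7 7 -2; 3 3 2]) = -220
  − (2) · M_12   where M_12 = det([5 5 -5; 7 7 -2; 3 3 2]) = 0
  + (-7) · M_13   where M_13 = det([5 -6 -5; 7 7 -2; 3 3 2]) = 220
  − (-3) · M_14   where M_14 = det([5 -6 5; 7 7 7; 3 3 3]) = 0
det = (+1)·(-7)·(-220) + (-1)·(2)·(0) + (+1)·(-7)·(220) + (-1)·(-3)·(0) = 0

0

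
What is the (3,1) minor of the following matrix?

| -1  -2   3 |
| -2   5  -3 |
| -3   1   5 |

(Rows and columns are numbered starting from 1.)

The minor is -9.

Delete row 3 and column 1; the remaining 2×2 submatrix is [-2 3; 5 -3].
Its determinant is (-2)·(-3) − 3·5 = -9.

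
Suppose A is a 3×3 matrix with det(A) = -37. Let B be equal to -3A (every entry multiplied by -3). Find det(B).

999

For a 3×3 matrix, det(-3A) = (-3)^3·det(A) = -27·det(A).
det(B) = (-27)·(-37) = 999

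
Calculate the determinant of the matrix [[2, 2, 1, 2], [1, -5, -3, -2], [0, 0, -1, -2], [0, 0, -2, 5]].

The matrix is block upper-triangular with a 2×2 block and a 2×2 block on the diagonal, so its determinant equals the product of the determinants of the diagonal blocks.
det of the 2×2 block = -12
det of the 2×2 block = -9
det = (-12)·(-9) = 108

108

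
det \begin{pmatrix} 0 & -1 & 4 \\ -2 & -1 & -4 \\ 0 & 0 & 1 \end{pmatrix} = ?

The determinant is -2.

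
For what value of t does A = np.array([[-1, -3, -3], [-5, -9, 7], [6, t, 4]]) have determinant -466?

-7

Expanding along the row containing t, det(A) is linear in t: det(A) = (22)·t + (-312).
Set (22)·t + (-312) = -466  ⇒  (22)·t = -154  ⇒  t = -7.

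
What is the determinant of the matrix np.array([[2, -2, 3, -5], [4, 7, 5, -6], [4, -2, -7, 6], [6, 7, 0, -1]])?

The determinant is 12.

Expand along row 4 (it has 1 zero):
  − (6) · M_41   where M_41 = det([-2 3 -5; 7 5 -6; -2 -7 6]) = 129
  + (7) · M_42   where M_42 = det([2 3 -5; 4 5 -6; 4 -7 6]) = 72
  + (-1) · M_44   where M_44 = det([2 -2 3; 4 7 5; 4 -2 -7]) = -282
det = (-1)·(6)·(129) + (+1)·(7)·(72) + (+1)·(-1)·(-282) = 12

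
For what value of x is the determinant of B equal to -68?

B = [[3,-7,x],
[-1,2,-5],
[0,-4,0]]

x = -2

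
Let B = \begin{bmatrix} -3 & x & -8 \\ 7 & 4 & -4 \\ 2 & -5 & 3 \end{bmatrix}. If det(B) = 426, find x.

-2

Expanding along the column containing x, det(B) is linear in x: det(B) = (-29)·x + (368).
Set (-29)·x + (368) = 426  ⇒  (-29)·x = 58  ⇒  x = -2.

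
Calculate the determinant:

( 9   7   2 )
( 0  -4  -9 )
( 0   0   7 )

The matrix is upper triangular, so the determinant is the product of the diagonal entries:
det = (9) · (-4) · (7) = -252

-252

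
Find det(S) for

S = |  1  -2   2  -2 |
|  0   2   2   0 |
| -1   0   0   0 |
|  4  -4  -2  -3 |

Expand along row 3 (it has 3 zeros):
  + (-1) · M_31   where M_31 = det([-2 2 -2; 2 2 0; -4 -2 -3]) = 16
det = (+1)·(-1)·(16) = -16

The determinant is -16.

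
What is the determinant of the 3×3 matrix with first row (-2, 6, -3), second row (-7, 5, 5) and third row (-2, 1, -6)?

Expand along column 1:
  + (-2) · |5 5; 1 -6| = (-2)·(-30 − 5) = 70
  − (-7) · |6 -3; 1 -6| = −(-7)·(-36 − (-3)) = -231
  + (-2) · |6 -3; 5 5| = (-2)·(30 − (-15)) = -90
Sum: (70) + (-231) + (-90) = -251

-251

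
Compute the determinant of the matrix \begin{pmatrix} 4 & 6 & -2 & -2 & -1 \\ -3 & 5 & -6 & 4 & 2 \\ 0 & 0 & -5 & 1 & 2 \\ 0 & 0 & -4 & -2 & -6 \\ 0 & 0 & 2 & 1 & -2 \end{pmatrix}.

The matrix is block upper-triangular with a 2×2 block and a 3×3 block on the diagonal, so its determinant equals the product of the determinants of the diagonal blocks.
det of the 2×2 block = 38
det of the 3×3 block = -70
det = (38)·(-70) = -2660

-2660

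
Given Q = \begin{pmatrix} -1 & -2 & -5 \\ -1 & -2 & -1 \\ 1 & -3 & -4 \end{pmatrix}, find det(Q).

Expand along column 1:
  + (-1) · |-2 -1; -3 -4| = (-1)·(8 − 3) = -5
  − (-1) · |-2 -5; -3 -4| = −(-1)·(8 − 15) = -7
  + 1 · |-2 -5; -2 -1| = 1·(2 − 10) = -8
Sum: (-5) + (-7) + (-8) = -20

The determinant is -20.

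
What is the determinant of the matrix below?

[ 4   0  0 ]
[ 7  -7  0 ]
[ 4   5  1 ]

-28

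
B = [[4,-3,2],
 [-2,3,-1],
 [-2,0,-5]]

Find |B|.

Expand along column 2:
  − (-3) · |-2 -1; -2 -5| = −(-3)·(10 − 2) = 24
  + 3 · |4 2; -2 -5| = 3·(-20 − (-4)) = -48
Sum: (24) + (-48) = -24

The determinant is -24.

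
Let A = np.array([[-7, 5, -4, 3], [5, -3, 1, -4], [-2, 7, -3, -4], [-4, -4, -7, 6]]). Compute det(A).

The determinant is -261.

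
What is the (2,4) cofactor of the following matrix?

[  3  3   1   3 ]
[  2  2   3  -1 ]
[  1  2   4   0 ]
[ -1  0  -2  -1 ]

-16

Delete row 2 and column 4; the remaining 3×3 submatrix is [3 3 1; 1 2 4; -1 0 -2].
Its determinant is -16.
The cofactor carries sign (−1)^(2+4) = +1, so C_{2,4} = +(-16) = -16.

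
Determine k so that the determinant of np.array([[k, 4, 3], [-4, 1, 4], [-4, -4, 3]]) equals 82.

Expanding along the column containing k, det(A) is linear in k: det(A) = (19)·k + (44).
Set (19)·k + (44) = 82  ⇒  (19)·k = 38  ⇒  k = 2.

k = 2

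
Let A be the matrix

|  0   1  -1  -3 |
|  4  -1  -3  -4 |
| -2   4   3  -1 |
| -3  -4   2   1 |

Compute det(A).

Expand along row 1 (it has 1 zero):
  − (1) · M_12   where M_12 = det([4 -3 -4; -2 3 -1; -3 2 1]) = -15
  + (-1) · M_13   where M_13 = det([4 -1 -4; -2 4 -1; -3 -4 1]) = -85
  − (-3) · M_14   where M_14 = det([4 -1 -3; -2 4 3; -3 -4 2]) = 25
det = (-1)·(1)·(-15) + (+1)·(-1)·(-85) + (-1)·(-3)·(25) = 175

det(A) = 175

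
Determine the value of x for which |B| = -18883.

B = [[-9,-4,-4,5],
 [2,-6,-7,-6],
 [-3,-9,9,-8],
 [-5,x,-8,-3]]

x = 7

Expanding along the row containing x, det(B) is linear in x: det(B) = (-1141)·x + (-10896).
Set (-1141)·x + (-10896) = -18883  ⇒  (-1141)·x = -7987  ⇒  x = 7.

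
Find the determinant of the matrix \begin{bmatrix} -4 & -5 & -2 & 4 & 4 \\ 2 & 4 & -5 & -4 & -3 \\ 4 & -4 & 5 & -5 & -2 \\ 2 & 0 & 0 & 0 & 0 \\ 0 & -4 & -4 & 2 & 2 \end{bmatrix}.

Expand along row 4 (it has 4 zeros):
  − (2) · M_41   where M_41 = det([-5 -2 4 4; 4 -5 -4 -3; -4 5 -5 -2; -4 -4 2 2]) = 228
det = (-1)·(2)·(228) = -456

The determinant is -456.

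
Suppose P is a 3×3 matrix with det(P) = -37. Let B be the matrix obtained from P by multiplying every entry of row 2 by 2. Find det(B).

Scaling one row by 2 multiplies the determinant by 2.
det(B) = (2)·(-37) = -74

The determinant is -74.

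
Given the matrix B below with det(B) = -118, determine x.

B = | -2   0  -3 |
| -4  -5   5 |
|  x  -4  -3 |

Expanding along the column containing x, det(B) is linear in x: det(B) = (-15)·x + (-118).
Set (-15)·x + (-118) = -118  ⇒  (-15)·x = 0  ⇒  x = 0.

x = 0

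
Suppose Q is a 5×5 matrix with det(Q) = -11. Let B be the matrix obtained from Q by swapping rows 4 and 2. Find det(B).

Swapping two rows multiplies the determinant by −1.
det(B) = (-1)·(-11) = 11

det(B) = 11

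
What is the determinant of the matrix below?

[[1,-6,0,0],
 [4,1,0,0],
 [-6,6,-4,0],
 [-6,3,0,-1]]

The determinant is 100.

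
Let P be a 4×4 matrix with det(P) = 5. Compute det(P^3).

The determinant is 125.

det(P^3) = (det P)^3 = (5)^3 = 125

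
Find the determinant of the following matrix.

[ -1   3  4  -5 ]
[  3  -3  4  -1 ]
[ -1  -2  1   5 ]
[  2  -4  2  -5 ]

The determinant is 506.

Expand along row 1:
  + (-1) · M_11   where M_11 = det([-3 4 -1; -2 1 5; -4 2 -5]) = -75
  − (3) · M_12   where M_12 = det([3 4 -1; -1 1 5; 2 2 -5]) = -21
  + (4) · M_13   where M_13 = det([3 -3 -1; -1 -2 5; 2 -4 -5]) = 67
  − (-5) · M_14   where M_14 = det([3 -3 4; -1 -2 1; 2 -4 2]) = 20
det = (+1)·(-1)·(-75) + (-1)·(3)·(-21) + (+1)·(4)·(67) + (-1)·(-5)·(20) = 506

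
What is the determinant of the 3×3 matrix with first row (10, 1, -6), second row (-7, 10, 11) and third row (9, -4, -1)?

804

Expand along column 1:
  + 10 · |10 11; -4 -1| = 10·(-10 − (-44)) = 340
  − (-7) · |1 -6; -4 -1| = −(-7)·(-1 − 24) = -175
  + 9 · |1 -6; 10 11| = 9·(11 − (-60)) = 639
Sum: (340) + (-175) + (639) = 804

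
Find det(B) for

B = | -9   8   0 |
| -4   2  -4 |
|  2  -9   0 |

The determinant is 260.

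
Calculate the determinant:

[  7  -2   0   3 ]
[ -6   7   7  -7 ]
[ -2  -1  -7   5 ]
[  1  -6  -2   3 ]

Expand along row 1 (it has 1 zero):
  + (7) · M_11   where M_11 = det([7 7 -7; -1 -7 5; -6 -2 3]) = 14
  − (-2) · M_12   where M_12 = det([-6 7 -7; -2 -7 5; 1 -2 3]) = 66
  − (3) · M_14   where M_14 = det([-6 7 7; -2 -1 -7; 1 -6 -2]) = 254
det = (+1)·(7)·(14) + (-1)·(-2)·(66) + (-1)·(3)·(254) = -532

The determinant is -532.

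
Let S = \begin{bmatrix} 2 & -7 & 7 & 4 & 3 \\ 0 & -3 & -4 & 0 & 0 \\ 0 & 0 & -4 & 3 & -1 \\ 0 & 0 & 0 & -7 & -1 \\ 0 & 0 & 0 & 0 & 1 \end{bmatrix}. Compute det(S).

The determinant is -168.

S is upper triangular, so det(S) is the product of the diagonal entries:
det = (2) · (-3) · (-4) · (-7) · (1) = -168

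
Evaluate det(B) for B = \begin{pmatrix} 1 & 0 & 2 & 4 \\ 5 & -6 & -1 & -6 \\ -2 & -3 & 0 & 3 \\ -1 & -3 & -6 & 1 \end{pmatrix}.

det(B) = -810

Expand along row 1 (it has 1 zero):
  + (1) · M_11   where M_11 = det([-6 -1 -6; -3 0 3; -3 -6 1]) = -210
  + (2) · M_13   where M_13 = det([5 -6 -6; -2 -3 3; -1 -3 1]) = 18
  − (4) · M_14   where M_14 = det([5 -6 -1; -2 -3 0; -1 -3 -6]) = 159
det = (+1)·(1)·(-210) + (+1)·(2)·(18) + (-1)·(4)·(159) = -810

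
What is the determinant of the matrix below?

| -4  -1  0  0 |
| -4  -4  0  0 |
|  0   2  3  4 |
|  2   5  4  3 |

The matrix is block lower-triangular with a 2×2 block and a 2×2 block on the diagonal, so its determinant equals the product of the determinants of the diagonal blocks.
det of the 2×2 block = 12
det of the 2×2 block = -7
det = (12)·(-7) = -84

-84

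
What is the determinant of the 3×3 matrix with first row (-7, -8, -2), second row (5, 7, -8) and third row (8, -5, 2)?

936

Expand along column 1:
  + (-7) · |7 -8; -5 2| = (-7)·(14 − 40) = 182
  − 5 · |-8 -2; -5 2| = −5·(-16 − 10) = 130
  + 8 · |-8 -2; 7 -8| = 8·(64 − (-14)) = 624
Sum: (182) + (130) + (624) = 936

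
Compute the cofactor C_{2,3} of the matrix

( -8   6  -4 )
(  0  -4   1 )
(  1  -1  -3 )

Delete row 2 and column 3; the remaining 2×2 submatrix is [-8 6; 1 -1].
Its determinant is (-8)·(-1) − 6·1 = 2.
The cofactor carries sign (−1)^(2+3) = −1, so C_{2,3} = −(2) = -2.

-2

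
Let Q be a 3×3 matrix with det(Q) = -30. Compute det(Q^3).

det(Q^3) = (det Q)^3 = (-30)^3 = -27000

The determinant is -27000.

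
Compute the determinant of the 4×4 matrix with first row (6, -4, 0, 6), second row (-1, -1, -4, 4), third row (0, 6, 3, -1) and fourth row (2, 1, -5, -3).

-1574

Expand along row 1 (it has 1 zero):
  + (6) · M_11   where M_11 = det([-1 -4 4; 6 3 -1; 1 -5 -3]) = -186
  − (-4) · M_12   where M_12 = det([-1 -4 4; 0 3 -1; 2 -5 -3]) = -2
  − (6) · M_14   where M_14 = det([-1 -1 -4; 0 6 3; 2 1 -5]) = 75
det = (+1)·(6)·(-186) + (-1)·(-4)·(-2) + (-1)·(6)·(75) = -1574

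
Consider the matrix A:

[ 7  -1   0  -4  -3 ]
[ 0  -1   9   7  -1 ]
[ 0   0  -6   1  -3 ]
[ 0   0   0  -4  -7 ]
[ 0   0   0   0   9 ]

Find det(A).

det(A) = -1512

A is upper triangular, so det(A) is the product of the diagonal entries:
det = (7) · (-1) · (-6) · (-4) · (9) = -1512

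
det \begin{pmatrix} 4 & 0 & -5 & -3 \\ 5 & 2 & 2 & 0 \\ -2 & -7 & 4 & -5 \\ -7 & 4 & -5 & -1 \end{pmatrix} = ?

The determinant is -1738.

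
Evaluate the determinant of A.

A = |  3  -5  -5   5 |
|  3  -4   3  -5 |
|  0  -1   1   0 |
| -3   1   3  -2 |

|A| = -99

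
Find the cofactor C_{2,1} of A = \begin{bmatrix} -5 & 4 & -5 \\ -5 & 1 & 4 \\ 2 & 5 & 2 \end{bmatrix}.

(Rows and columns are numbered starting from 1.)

-33

Delete row 2 and column 1; the remaining 2×2 submatrix is [4 -5; 5 2].
Its determinant is 4·2 − (-5)·5 = 33.
The cofactor carries sign (−1)^(2+1) = −1, so C_{2,1} = −(33) = -33.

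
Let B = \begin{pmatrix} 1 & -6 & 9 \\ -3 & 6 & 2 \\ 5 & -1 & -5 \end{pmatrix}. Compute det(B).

Expand along column 1:
  + 1 · |6 2; -1 -5| = 1·(-30 − (-2)) = -28
  − (-3) · |-6 9; -1 -5| = −(-3)·(30 − (-9)) = 117
  + 5 · |-6 9; 6 2| = 5·(-12 − 54) = -330
Sum: (-28) + (117) + (-330) = -241

det(B) = -241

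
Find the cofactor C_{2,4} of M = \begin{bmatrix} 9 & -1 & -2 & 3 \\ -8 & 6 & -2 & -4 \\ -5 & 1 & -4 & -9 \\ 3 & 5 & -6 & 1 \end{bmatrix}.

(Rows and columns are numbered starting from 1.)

Delete row 2 and column 4; the remaining 3×3 submatrix is [9 -1 -2; -5 1 -4; 3 5 -6].
Its determinant is 224.
The cofactor carries sign (−1)^(2+4) = +1, so C_{2,4} = +(224) = 224.

224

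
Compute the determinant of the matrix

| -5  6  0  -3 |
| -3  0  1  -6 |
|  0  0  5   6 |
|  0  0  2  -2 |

-396

The matrix is block upper-triangular with a 2×2 block and a 2×2 block on the diagonal, so its determinant equals the product of the determinants of the diagonal blocks.
det of the 2×2 block = 18
det of the 2×2 block = -22
det = (18)·(-22) = -396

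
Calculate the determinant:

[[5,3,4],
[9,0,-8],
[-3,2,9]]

Expand along column 2:
  − 3 · |9 -8; -3 9| = −3·(81 − 24) = -171
  − 2 · |5 4; 9 -8| = −2·(-40 − 36) = 152
Sum: (-171) + (152) = -19

The determinant is -19.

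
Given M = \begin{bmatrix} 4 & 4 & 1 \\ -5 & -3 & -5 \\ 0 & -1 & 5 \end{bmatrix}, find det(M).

25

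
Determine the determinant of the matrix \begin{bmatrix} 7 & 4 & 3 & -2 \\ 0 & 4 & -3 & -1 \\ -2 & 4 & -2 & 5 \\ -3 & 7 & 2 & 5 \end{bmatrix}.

-1091

Expand along row 2 (it has 1 zero):
  + (4) · M_22   where M_22 = det([7 3 -2; -2 -2 5; -3 2 5]) = -135
  − (-3) · M_23   where M_23 = det([7 4 -2; -2 4 5; -3 7 5]) = -121
  + (-1) · M_24   where M_24 = det([7 4 3; -2 4 -2; -3 7 2]) = 188
det = (+1)·(4)·(-135) + (-1)·(-3)·(-121) + (+1)·(-1)·(188) = -1091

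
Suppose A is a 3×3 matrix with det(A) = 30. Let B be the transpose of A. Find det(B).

det(B) = 30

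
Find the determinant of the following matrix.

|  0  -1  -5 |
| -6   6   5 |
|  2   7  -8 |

Expand along column 1:
  − (-6) · |-1 -5; 7 -8| = −(-6)·(8 − (-35)) = 258
  + 2 · |-1 -5; 6 5| = 2·(-5 − (-30)) = 50
Sum: (258) + (50) = 308

308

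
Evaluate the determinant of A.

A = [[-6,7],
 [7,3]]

det(A) = -67

det(A) = (-6)·3 − 7·7 = -18 − 49 = -67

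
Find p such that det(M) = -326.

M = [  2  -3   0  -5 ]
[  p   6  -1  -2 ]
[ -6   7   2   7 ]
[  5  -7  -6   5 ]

Expanding along the row containing p, det(M) is linear in p: det(M) = (16)·p + (-262).
Set (16)·p + (-262) = -326  ⇒  (16)·p = -64  ⇒  p = -4.

p = -4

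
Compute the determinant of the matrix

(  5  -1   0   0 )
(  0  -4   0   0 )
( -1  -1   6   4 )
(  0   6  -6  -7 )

The determinant is 360.

The matrix is block lower-triangular with a 2×2 block and a 2×2 block on the diagonal, so its determinant equals the product of the determinants of the diagonal blocks.
det of the 2×2 block = -20
det of the 2×2 block = -18
det = (-20)·(-18) = 360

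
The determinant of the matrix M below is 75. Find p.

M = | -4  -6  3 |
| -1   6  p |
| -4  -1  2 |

Expanding along the row containing p, det(M) is linear in p: det(M) = (20)·p + (15).
Set (20)·p + (15) = 75  ⇒  (20)·p = 60  ⇒  p = 3.

p = 3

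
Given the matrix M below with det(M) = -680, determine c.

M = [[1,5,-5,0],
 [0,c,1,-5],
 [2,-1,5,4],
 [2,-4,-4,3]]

Expanding along the row containing c, det(M) is linear in c: det(M) = (21)·c + (-743).
Set (21)·c + (-743) = -680  ⇒  (21)·c = 63  ⇒  c = 3.

c = 3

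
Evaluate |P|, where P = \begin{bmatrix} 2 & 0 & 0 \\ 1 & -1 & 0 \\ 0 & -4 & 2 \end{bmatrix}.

P is lower triangular, so det(P) is the product of the diagonal entries:
det = (2) · (-1) · (2) = -4

det(P) = -4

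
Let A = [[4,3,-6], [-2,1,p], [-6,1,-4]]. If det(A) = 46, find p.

Expanding along the column containing p, det(A) is linear in p: det(A) = (-22)·p + (-64).
Set (-22)·p + (-64) = 46  ⇒  (-22)·p = 110  ⇒  p = -5.

-5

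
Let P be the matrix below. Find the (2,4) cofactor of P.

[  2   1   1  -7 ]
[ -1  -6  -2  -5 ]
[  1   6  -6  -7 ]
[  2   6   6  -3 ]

120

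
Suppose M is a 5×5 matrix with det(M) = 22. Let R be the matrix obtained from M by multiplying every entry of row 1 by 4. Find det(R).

Scaling one row by 4 multiplies the determinant by 4.
det(R) = (4)·(22) = 88

det(R) = 88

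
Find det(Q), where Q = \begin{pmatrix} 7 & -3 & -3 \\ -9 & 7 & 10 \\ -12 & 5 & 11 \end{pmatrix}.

Expand along column 1:
  + 7 · |7 10; 5 11| = 7·(77 − 50) = 189
  − (-9) · |-3 -3; 5 11| = −(-9)·(-33 − (-15)) = -162
  + (-12) · |-3 -3; 7 10| = (-12)·(-30 − (-21)) = 108
Sum: (189) + (-162) + (108) = 135

det(Q) = 135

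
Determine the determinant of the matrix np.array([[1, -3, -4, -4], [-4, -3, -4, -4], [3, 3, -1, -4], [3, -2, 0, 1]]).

Expand along row 4 (it has 1 zero):
  − (3) · M_41   where M_41 = det([-3 -4 -4; -3 -4 -4; 3 -1 -4]) = 0
  + (-2) · M_42   where M_42 = det([1 -4 -4; -4 -4 -4; 3 -1 -4]) = 60
  + (1) · M_44   where M_44 = det([1 -3 -4; -4 -3 -4; 3 3 -1]) = 75
det = (-1)·(3)·(0) + (+1)·(-2)·(60) + (+1)·(1)·(75) = -45

-45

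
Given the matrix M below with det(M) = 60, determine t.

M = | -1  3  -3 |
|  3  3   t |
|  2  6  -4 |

4

Expanding along the row containing t, det(M) is linear in t: det(M) = (12)·t + (12).
Set (12)·t + (12) = 60  ⇒  (12)·t = 48  ⇒  t = 4.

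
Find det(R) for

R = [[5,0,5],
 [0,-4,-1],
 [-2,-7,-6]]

|R| = 45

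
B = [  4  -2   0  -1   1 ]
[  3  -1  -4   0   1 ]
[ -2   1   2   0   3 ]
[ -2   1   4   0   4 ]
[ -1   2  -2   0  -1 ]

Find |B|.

-38

Expand along column 4 (it has 4 zeros):
  − (-1) · M_14   where M_14 = det([3 -1 -4 1; -2 1 2 3; -2 1 4 4; -1 2 -2 -1]) = -38
det = (-1)·(-1)·(-38) = -38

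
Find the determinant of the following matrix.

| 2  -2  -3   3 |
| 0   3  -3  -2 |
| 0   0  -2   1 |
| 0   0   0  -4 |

The matrix is upper triangular, so the determinant is the product of the diagonal entries:
det = (2) · (3) · (-2) · (-4) = 48

48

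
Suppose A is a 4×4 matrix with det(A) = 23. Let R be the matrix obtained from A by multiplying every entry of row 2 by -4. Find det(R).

|R| = -92

Scaling one row by -4 multiplies the determinant by -4.
det(R) = (-4)·(23) = -92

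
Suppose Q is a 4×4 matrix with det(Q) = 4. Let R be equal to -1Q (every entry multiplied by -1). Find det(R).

For a 4×4 matrix, det(-1Q) = (-1)^4·det(Q) = 1·det(Q).
det(R) = (1)·(4) = 4

|R| = 4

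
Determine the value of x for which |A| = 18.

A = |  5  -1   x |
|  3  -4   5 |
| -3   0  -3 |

Expanding along the column containing x, det(A) is linear in x: det(A) = (-12)·x + (66).
Set (-12)·x + (66) = 18  ⇒  (-12)·x = -48  ⇒  x = 4.

4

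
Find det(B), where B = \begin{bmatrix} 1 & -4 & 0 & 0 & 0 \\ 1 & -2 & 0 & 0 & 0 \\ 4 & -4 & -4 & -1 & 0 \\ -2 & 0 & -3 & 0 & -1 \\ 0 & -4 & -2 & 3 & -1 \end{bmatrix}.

det(B) = -22

B is block lower-triangular with a 2×2 block and a 3×3 block on the diagonal, so its determinant equals the product of the determinants of the diagonal blocks.
det of the 2×2 block = 2
det of the 3×3 block = -11
det = (2)·(-11) = -22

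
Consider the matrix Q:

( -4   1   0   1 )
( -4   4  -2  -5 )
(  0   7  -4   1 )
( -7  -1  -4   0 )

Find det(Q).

det(Q) = -992

Expand along row 1 (it has 1 zero):
  + (-4) · M_11   where M_11 = det([4 -2 -5; 7 -4 1; -1 -4 0]) = 178
  − (1) · M_12   where M_12 = det([-4 -2 -5; 0 -4 1; -7 -4 0]) = 138
  − (1) · M_14   where M_14 = det([-4 4 -2; 0 7 -4; -7 -1 -4]) = 142
det = (+1)·(-4)·(178) + (-1)·(1)·(138) + (-1)·(1)·(142) = -992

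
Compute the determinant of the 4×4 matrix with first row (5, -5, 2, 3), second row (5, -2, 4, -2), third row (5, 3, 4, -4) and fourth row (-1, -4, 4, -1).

Expand along row 1:
  + (5) · M_11   where M_11 = det([-2 4 -2; 3 4 -4; -4 4 -1]) = -4
  − (-5) · M_12   where M_12 = det([5 4 -2; 5 4 -4; -1 4 -1]) = 48
  + (2) · M_13   where M_13 = det([5 -2 -2; 5 3 -4; -1 -4 -1]) = -79
  − (3) · M_14   where M_14 = det([5 -2 4; 5 3 4; -1 -4 4]) = 120
det = (+1)·(5)·(-4) + (-1)·(-5)·(48) + (+1)·(2)·(-79) + (-1)·(3)·(120) = -298

-298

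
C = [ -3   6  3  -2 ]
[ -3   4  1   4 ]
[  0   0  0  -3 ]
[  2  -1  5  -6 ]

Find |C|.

Expand along row 3 (it has 3 zeros):
  − (-3) · M_34   where M_34 = det([-3 6 3; -3 4 1; 2 -1 5]) = 24
det = (-1)·(-3)·(24) = 72

det(C) = 72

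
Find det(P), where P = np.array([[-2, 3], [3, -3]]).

The determinant is -3.

det(P) = (-2)·(-3) − 3·3 = 6 − 9 = -3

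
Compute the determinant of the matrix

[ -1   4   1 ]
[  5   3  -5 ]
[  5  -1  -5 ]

0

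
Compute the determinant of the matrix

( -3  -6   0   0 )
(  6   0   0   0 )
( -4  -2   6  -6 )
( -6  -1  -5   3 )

The matrix is block lower-triangular with a 2×2 block and a 2×2 block on the diagonal, so its determinant equals the product of the determinants of the diagonal blocks.
det of the 2×2 block = 36
det of the 2×2 block = -12
det = (36)·(-12) = -432

-432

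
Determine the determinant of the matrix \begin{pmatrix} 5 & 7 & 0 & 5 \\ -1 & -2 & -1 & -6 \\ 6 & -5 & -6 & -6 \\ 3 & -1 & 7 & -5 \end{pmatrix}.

2953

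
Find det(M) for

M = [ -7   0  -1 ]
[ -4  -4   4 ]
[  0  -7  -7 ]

|M| = -420

Expand along column 1:
  + (-7) · |-4 4; -7 -7| = (-7)·(28 − (-28)) = -392
  − (-4) · |0 -1; -7 -7| = −(-4)·(0 − 7) = -28
Sum: (-392) + (-28) = -420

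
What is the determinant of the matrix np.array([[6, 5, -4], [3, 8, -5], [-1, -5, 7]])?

Expand along row 1:
  + 6 · |8 -5; -5 7| = 6·(56 − 25) = 186
  − 5 · |3 -5; -1 7| = −5·(21 − 5) = -80
  + (-4) · |3 8; -1 -5| = (-4)·(-15 − (-8)) = 28
Sum: (186) + (-80) + (28) = 134

134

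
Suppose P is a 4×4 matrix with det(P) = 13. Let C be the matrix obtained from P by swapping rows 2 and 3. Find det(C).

Swapping two rows multiplies the determinant by −1.
det(C) = (-1)·(13) = -13

-13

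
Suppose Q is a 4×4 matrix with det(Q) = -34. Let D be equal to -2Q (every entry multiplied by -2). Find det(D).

-544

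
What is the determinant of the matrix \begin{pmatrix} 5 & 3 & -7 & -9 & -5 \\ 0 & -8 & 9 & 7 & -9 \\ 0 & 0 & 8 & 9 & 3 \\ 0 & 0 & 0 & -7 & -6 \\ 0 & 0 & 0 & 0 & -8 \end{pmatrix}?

The matrix is upper triangular, so the determinant is the product of the diagonal entries:
det = (5) · (-8) · (8) · (-7) · (-8) = -17920

-17920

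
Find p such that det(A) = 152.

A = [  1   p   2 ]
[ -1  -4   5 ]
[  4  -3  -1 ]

Expanding along the column containing p, det(A) is linear in p: det(A) = (19)·p + (57).
Set (19)·p + (57) = 152  ⇒  (19)·p = 95  ⇒  p = 5.

p = 5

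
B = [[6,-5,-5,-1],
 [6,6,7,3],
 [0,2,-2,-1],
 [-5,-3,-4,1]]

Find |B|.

-805

Expand along row 3 (it has 1 zero):
  − (2) · M_32   where M_32 = det([6 -5 -1; 6 7 3; -5 -4 1]) = 208
  + (-2) · M_33   where M_33 = det([6 -5 -1; 6 6 3; -5 -3 1]) = 183
  − (-1) · M_34   where M_34 = det([6 -5 -5; 6 6 7; -5 -3 -4]) = -23
det = (-1)·(2)·(208) + (+1)·(-2)·(183) + (-1)·(-1)·(-23) = -805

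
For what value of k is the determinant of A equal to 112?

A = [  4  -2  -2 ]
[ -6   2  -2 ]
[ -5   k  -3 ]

Expanding along the row containing k, det(A) is linear in k: det(A) = (20)·k + (-28).
Set (20)·k + (-28) = 112  ⇒  (20)·k = 140  ⇒  k = 7.

k = 7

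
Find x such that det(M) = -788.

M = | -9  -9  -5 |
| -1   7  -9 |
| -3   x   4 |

Expanding along the column containing x, det(M) is linear in x: det(M) = (-76)·x + (-636).
Set (-76)·x + (-636) = -788  ⇒  (-76)·x = -152  ⇒  x = 2.

2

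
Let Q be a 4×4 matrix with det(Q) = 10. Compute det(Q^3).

det(Q^3) = (det Q)^3 = (10)^3 = 1000

1000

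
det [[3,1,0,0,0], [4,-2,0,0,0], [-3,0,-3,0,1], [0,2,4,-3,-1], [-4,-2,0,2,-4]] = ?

The determinant is 340.

The matrix is block lower-triangular with a 2×2 block and a 3×3 block on the diagonal, so its determinant equals the product of the determinants of the diagonal blocks.
det of the 2×2 block = -10
det of the 3×3 block = -34
det = (-10)·(-34) = 340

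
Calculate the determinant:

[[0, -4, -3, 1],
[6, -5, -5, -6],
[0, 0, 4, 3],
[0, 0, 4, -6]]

The matrix is block upper-triangular with a 2×2 block and a 2×2 block on the diagonal, so its determinant equals the product of the determinants of the diagonal blocks.
det of the 2×2 block = 24
det of the 2×2 block = -36
det = (24)·(-36) = -864

-864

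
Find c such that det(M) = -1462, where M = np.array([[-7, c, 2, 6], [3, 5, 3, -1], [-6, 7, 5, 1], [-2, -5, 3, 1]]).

Expanding along the row containing c, det(M) is linear in c: det(M) = (-26)·c + (-1332).
Set (-26)·c + (-1332) = -1462  ⇒  (-26)·c = -130  ⇒  c = 5.

5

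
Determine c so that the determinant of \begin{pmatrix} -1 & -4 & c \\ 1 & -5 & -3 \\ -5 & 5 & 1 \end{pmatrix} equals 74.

-7

Expanding along the column containing c, det(B) is linear in c: det(B) = (-20)·c + (-66).
Set (-20)·c + (-66) = 74  ⇒  (-20)·c = 140  ⇒  c = -7.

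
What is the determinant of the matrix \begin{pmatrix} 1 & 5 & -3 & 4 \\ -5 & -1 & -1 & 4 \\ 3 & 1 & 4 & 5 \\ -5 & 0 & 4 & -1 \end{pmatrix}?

The determinant is -1480.

Expand along row 4 (it has 1 zero):
  − (-5) · M_41   where M_41 = det([5 -3 4; -1 -1 4; 1 4 5]) = -144
  − (4) · M_43   where M_43 = det([1 5 4; -5 -1 4; 3 1 5]) = 168
  + (-1) · M_44   where M_44 = det([1 5 -3; -5 -1 -1; 3 1 4]) = 88
det = (-1)·(-5)·(-144) + (-1)·(4)·(168) + (+1)·(-1)·(88) = -1480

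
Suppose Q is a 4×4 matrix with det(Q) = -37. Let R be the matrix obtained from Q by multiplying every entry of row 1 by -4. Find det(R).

The determinant is 148.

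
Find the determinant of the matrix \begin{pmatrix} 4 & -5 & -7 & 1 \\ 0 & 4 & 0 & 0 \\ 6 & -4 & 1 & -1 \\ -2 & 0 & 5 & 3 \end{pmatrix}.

Expand along row 2 (it has 3 zeros):
  + (4) · M_22   where M_22 = det([4 -7 1; 6 1 -1; -2 5 3]) = 176
det = (+1)·(4)·(176) = 704

704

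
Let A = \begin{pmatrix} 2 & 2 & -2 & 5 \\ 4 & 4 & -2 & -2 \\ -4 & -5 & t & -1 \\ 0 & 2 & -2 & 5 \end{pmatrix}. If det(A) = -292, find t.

-3

Expanding along the column containing t, det(A) is linear in t: det(A) = (48)·t + (-148).
Set (48)·t + (-148) = -292  ⇒  (48)·t = -144  ⇒  t = -3.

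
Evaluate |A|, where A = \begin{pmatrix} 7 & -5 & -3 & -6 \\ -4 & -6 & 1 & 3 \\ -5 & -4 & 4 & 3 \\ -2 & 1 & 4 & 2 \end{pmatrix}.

The determinant is -228.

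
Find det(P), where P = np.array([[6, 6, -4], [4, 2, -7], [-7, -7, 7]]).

Expand along row 1:
  + 6 · |2 -7; -7 7| = 6·(14 − 49) = -210
  − 6 · |4 -7; -7 7| = −6·(28 − 49) = 126
  + (-4) · |4 2; -7 -7| = (-4)·(-28 − (-14)) = 56
Sum: (-210) + (126) + (56) = -28

The determinant is -28.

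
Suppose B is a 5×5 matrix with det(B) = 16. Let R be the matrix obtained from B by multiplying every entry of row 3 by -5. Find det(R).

-80

Scaling one row by -5 multiplies the determinant by -5.
det(R) = (-5)·(16) = -80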